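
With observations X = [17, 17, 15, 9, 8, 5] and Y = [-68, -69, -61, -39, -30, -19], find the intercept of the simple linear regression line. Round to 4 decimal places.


Compute b1 = -4.1079 from the OLS formula.
With xbar = 11.8333 and ybar = -47.6667, the intercept is:
b0 = -47.6667 - -4.1079 * 11.8333 = 0.9435.

0.9435


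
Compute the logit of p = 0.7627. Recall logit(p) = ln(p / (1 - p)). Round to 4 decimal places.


Compute the odds: 0.7627/0.2373 = 3.2141.
Take the natural log: ln(3.2141) = 1.1675.

1.1675


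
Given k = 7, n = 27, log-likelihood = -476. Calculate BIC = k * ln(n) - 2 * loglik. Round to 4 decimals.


Compute k*ln(n) = 7*ln(27) = 7*3.295837 = 23.070859.
Then -2*loglik = 952.
BIC = 23.070859 + 952 = 975.070859, which rounds to 975.0709.

975.0709


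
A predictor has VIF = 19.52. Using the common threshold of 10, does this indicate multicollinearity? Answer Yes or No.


The threshold is 10.
VIF = 19.52 is >= 10.
Multicollinearity indication: Yes.

Yes


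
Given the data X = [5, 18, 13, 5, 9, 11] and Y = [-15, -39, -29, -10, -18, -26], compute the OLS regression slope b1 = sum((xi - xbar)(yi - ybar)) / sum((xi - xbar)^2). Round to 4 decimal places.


Calculate xbar = 10.1667, ybar = -22.8333.
S_xx = 124.8333, S_xy = -259.1667.
Using b1 = S_xy / S_xx = -259.1667 / 124.8333, we get b1 = -2.0761.

-2.0761


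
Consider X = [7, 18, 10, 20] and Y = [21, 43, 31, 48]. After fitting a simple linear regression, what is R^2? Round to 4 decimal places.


The fitted line is Y = 9.2805 + 1.9251*X.
SSres = 10.0942, SStot = 442.7500.
R^2 = 1 - SSres/SStot = 0.9772.

0.9772


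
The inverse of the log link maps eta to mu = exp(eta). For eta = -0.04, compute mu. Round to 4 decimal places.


Apply the inverse link:
mu = e^-0.04 = 0.9608.

0.9608


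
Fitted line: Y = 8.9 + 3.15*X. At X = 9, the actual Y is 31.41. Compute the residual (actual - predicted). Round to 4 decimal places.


Compute yhat = 8.9 + (3.15)(9) = 37.2500.
Residual = actual - predicted = 31.41 - 37.2500 = -5.8400.

-5.8400


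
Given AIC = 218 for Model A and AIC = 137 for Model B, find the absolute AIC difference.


Compute |218 - 137| = 81.
Model B has the smaller AIC.

81


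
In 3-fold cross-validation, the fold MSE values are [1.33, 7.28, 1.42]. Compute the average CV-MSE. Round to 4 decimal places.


Sum of fold MSEs = 10.0300.
Average = 10.0300 / 3 = 3.3433.

3.3433


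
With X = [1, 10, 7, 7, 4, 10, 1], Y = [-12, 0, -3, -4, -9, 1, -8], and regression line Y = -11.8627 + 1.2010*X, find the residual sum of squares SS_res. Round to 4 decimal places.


For each point, residual = actual - predicted.
Residuals: [-1.3383, -0.1473, 0.4557, -0.5443, -1.9413, 0.8527, 2.6617].
Sum of squared residuals = 13.8971.

13.8971


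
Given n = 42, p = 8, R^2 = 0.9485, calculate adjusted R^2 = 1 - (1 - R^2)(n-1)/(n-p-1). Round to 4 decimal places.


Using the formula:
(1 - 0.9485) = 0.0515.
Multiply by 41/33: 0.0515 * 41 = 2.1115, then 2.1115 / 33 = 0.0640.
Adj R^2 = 1 - 0.0640 = 0.9360.

0.9360


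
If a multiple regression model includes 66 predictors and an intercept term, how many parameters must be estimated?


Each predictor gets one coefficient, plus one intercept.
Total parameters = 66 + 1 = 67.

67


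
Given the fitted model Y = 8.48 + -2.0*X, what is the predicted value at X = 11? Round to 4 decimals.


Predicted value:
Y = 8.48 + (-2.0)(11) = 8.48 + -22.0000 = -13.5200.

-13.5200


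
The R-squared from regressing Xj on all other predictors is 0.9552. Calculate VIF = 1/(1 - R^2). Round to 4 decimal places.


VIF = 1 / (1 - 0.9552).
= 1 / 0.0448 = 22.3214.

22.3214


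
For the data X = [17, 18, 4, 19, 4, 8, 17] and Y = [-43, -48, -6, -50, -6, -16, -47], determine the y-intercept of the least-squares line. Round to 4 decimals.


First find the slope: b1 = -3.0082.
Means: xbar = 12.4286, ybar = -30.8571.
b0 = ybar - b1 * xbar = -30.8571 - -3.0082 * 12.4286 = 6.5309.

6.5309


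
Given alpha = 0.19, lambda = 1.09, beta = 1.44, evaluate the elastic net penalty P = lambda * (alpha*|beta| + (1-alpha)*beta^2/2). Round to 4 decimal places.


Compute:
L1 = 0.19 * 1.44 = 0.2736.
L2 = 0.81 * 1.44^2 / 2 = 0.8398.
Penalty = 1.09 * (0.2736 + 0.8398) = 1.2136.

1.2136


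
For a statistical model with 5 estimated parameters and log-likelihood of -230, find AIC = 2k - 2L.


Compute:
2k = 2*5 = 10.
-2*loglik = -2*(-230) = 460.
AIC = 10 + 460 = 470.

470


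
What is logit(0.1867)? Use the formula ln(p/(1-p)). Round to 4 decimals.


1 - p = 0.8133.
p/(1-p) = 0.2296.
logit = ln(0.2296) = -1.4716.

-1.4716


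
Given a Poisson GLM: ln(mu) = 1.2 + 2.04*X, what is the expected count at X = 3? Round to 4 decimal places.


Compute eta = 1.2 + 2.04 * 3 = 7.3200.
Apply inverse link: mu = e^7.3200 = 1510.2040.

1510.2040


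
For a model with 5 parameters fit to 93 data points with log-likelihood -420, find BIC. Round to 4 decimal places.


k * ln(n) = 5 * ln(93) = 5 * 4.532599 = 22.662995.
-2 * loglik = -2 * (-420) = 840.
BIC = 22.662995 + 840 = 862.662995, which rounds to 862.6630.

862.6630


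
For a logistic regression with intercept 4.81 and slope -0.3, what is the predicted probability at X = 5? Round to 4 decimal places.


Compute z = 4.81 + (-0.3)(5) = 3.3100.
exp(-z) = 0.0365.
P = 1/(1 + 0.0365) = 0.9648.

0.9648


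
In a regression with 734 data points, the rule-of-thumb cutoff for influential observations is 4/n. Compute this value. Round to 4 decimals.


Cook's distance cutoff = 4/n = 4/734.
= 0.0054.

0.0054


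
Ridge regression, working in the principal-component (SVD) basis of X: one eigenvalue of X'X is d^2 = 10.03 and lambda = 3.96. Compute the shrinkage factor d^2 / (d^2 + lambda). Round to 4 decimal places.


Compute the denominator: 10.03 + 3.96 = 13.9900.
Shrinkage factor = 10.03 / 13.9900 = 0.7169.

0.7169


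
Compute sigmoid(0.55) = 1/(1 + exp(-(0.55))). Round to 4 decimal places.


exp(-0.5500) = 0.5769.
1 + exp(-z) = 1.5769.
sigmoid = 1/1.5769 = 0.6341.

0.6341


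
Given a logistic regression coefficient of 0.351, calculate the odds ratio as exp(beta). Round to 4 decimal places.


Odds ratio = exp(beta) = exp(0.351).
= 1.4205.

1.4205


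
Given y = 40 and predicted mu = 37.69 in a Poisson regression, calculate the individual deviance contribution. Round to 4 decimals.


First: ln(40/37.69) = 0.059485.
Then: 40 * 0.059485 = 2.379400.
y - mu = 40 - 37.69 = 2.31.
D = 2(2.379400 - 2.31) = 0.138800, which rounds to 0.1388.

0.1388


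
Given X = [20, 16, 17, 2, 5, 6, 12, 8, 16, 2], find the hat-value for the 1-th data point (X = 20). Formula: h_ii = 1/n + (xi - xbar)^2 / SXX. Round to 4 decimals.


Mean of X: xbar = 10.4000.
SXX = 396.4000.
For X = 20: h = 1/10 + (20 - 10.4000)^2/396.4000 = 0.3325.

0.3325


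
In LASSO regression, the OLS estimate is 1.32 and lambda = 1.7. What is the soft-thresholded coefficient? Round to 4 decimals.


|beta_OLS| = 1.32.
lambda = 1.7.
Since |beta| <= lambda, the coefficient is set to 0.
Result = 0.0000.

0.0000


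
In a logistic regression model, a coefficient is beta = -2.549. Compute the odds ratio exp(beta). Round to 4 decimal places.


The odds ratio is computed as:
OR = e^(-2.549) = 0.0782.

0.0782


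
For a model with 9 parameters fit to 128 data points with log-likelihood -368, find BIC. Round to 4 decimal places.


k * ln(n) = 9 * ln(128) = 9 * 4.852030 = 43.668270.
-2 * loglik = -2 * (-368) = 736.
BIC = 43.668270 + 736 = 779.668270, which rounds to 779.6683.

779.6683


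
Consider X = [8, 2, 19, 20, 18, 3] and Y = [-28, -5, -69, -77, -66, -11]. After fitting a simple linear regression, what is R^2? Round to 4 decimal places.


Fit the OLS line: b0 = 1.9054, b1 = -3.8205.
SSres = 12.8687.
SStot = 5053.3333.
R^2 = 1 - 12.8687/5053.3333 = 0.9975.

0.9975


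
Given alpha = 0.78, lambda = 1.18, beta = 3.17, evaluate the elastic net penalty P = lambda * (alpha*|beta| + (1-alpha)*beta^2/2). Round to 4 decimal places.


alpha * |beta| = 0.78 * 3.17 = 2.4726.
(1-alpha) * beta^2/2 = 0.22 * 10.0489/2 = 1.1054.
Total = 1.18 * (2.4726 + 1.1054) = 4.2220.

4.2220


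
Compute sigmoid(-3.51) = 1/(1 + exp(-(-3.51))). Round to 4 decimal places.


Compute exp(3.5100) = 33.4483.
Sigmoid = 1 / (1 + 33.4483) = 1 / 34.4483 = 0.0290.

0.0290


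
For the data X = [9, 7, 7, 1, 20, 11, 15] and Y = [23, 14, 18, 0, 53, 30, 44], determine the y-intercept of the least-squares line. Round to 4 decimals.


The slope is b1 = 2.9248.
Sample means are xbar = 10.0000 and ybar = 26.0000.
Intercept: b0 = 26.0000 - (2.9248)(10.0000) = -3.2478.

-3.2478


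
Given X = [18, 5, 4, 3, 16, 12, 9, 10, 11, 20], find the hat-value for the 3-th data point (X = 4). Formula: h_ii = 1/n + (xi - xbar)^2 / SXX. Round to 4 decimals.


Compute xbar = 10.8000 with n = 10 observations.
SXX = 309.6000.
Leverage = 1/10 + (4 - 10.8000)^2/309.6000 = 0.2494.

0.2494


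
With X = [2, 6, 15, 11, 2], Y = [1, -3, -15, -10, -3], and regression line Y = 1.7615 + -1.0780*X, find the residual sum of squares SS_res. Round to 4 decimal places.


For each point, residual = actual - predicted.
Residuals: [1.3945, 1.7065, -0.5915, 0.0965, -2.6055].
Sum of squared residuals = 12.0046.

12.0046


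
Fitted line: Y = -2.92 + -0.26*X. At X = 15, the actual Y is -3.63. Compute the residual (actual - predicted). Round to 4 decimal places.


Predicted = -2.92 + -0.26 * 15 = -6.8200.
Residual = -3.63 - -6.8200 = 3.1900.

3.1900


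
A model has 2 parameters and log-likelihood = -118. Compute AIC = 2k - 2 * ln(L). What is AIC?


AIC = 2*2 - 2*(-118).
= 4 + 236 = 240.

240


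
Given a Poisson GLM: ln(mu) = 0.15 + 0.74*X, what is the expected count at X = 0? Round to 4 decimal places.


Linear predictor: eta = 0.15 + (0.74)(0) = 0.1500.
Expected count: mu = exp(0.1500) = 1.1618.

1.1618


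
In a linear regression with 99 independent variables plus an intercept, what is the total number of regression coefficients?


Total coefficients = number of predictors + 1 (for the intercept).
= 99 + 1 = 100.

100


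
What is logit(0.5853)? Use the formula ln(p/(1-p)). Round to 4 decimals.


The odds are p/(1-p) = 0.5853 / 0.4147 = 1.4114.
logit(p) = ln(1.4114) = 0.3446.

0.3446


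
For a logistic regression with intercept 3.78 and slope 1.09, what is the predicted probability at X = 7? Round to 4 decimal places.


Compute z = 3.78 + (1.09)(7) = 11.4100.
exp(-z) = 0.0000.
P = 1/(1 + 0.0000) = 1.0000.

1.0000


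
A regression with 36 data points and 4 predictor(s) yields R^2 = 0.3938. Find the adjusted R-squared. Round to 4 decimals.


Plug in: Adj R^2 = 1 - (1 - 0.3938) * 35/31.
= 1 - 0.6062 * 35/31
= 1 - 21.2170 / 31
= 1 - 0.6844 = 0.3156.

0.3156


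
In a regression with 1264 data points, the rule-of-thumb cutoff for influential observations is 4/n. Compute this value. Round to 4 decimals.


Using the rule of thumb:
Threshold = 4 / 1264 = 0.0032.

0.0032


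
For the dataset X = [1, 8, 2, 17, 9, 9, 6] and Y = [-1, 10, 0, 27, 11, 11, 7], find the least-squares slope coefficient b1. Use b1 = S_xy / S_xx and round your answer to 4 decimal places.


The sample means are xbar = 7.4286 and ybar = 9.2857.
Compute S_xx = 169.7143 and S_xy = 295.1429.
Slope b1 = S_xy / S_xx = 295.1429 / 169.7143 = 1.7391.

1.7391


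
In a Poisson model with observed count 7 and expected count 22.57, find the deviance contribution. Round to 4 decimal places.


First: ln(7/22.57) = -1.170711.
Then: 7 * -1.170711 = -8.194977.
y - mu = 7 - 22.57 = -15.57.
D = 2(-8.194977 - -15.57) = 14.750046, which rounds to 14.7500.

14.7500


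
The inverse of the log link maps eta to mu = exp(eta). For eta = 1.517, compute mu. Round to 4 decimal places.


The inverse log link gives:
mu = exp(1.517) = 4.5585.

4.5585


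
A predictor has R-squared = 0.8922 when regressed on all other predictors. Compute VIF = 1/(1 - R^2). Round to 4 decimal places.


Using VIF = 1/(1 - R^2_j):
1 - 0.8922 = 0.1078.
VIF = 9.2764.

9.2764


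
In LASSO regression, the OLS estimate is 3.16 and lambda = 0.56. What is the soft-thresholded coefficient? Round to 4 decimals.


Absolute value: |3.16| = 3.16.
Compare to lambda = 0.56.
Since |beta| > lambda, coefficient = sign(beta)*(|beta| - lambda) = 2.6000.

2.6000


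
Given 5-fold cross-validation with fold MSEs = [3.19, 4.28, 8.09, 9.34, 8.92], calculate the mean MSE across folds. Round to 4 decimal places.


Add all fold MSEs: 33.8200.
Divide by k = 5: 33.8200/5 = 6.7640.

6.7640


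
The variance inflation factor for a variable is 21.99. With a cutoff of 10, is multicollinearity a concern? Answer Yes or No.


The threshold is 10.
VIF = 21.99 is >= 10.
Multicollinearity indication: Yes.

Yes


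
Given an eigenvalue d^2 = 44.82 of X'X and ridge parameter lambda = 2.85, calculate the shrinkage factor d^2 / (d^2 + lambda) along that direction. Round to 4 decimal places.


d^2 + lambda = 44.82 + 2.85 = 47.6700.
Shrinkage factor = 44.82/47.6700 = 0.9402.

0.9402


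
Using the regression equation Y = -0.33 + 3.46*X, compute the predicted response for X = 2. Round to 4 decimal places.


Plug X = 2 into Y = -0.33 + 3.46*X:
Y = -0.33 + 6.9200 = 6.5900.

6.5900


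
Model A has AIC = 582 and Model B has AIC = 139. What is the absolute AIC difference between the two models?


Compute |582 - 139| = 443.
Model B has the smaller AIC.

443


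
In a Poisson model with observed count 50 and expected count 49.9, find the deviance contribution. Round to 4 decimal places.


First: ln(50/49.9) = 0.002002.
Then: 50 * 0.002002 = 0.100100.
y - mu = 50 - 49.9 = 0.1.
D = 2(0.100100 - 0.1) = 0.000200, which rounds to 0.0002.

0.0002


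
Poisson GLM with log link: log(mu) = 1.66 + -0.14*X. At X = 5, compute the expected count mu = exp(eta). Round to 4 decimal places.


eta = 1.66 + -0.14 * 5 = 0.9600.
mu = exp(0.9600) = 2.6117.

2.6117


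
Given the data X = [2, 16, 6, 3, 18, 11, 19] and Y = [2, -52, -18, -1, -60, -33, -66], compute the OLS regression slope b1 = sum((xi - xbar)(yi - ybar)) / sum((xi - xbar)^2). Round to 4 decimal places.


The sample means are xbar = 10.7143 and ybar = -32.5714.
Compute S_xx = 307.4286 and S_xy = -1193.1429.
Slope b1 = S_xy / S_xx = -1193.1429 / 307.4286 = -3.8810.

-3.8810


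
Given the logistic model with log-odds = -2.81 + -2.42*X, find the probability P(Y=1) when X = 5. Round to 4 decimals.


Compute z = -2.81 + (-2.42)(5) = -14.9100.
exp(-z) = 2987656.9219.
P = 1/(1 + 2987656.9219) = 0.0000.

0.0000


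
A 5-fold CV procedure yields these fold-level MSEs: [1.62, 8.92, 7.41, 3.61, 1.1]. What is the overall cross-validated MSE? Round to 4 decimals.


Add all fold MSEs: 22.6600.
Divide by k = 5: 22.6600/5 = 4.5320.

4.5320


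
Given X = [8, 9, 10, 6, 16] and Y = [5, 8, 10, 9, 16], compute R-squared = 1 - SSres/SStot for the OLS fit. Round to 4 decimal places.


After computing the OLS fit (b0=0.6972, b1=0.9085):
SSres = 18.3239, SStot = 65.2000.
R^2 = 1 - 18.3239/65.2000 = 0.7190.

0.7190


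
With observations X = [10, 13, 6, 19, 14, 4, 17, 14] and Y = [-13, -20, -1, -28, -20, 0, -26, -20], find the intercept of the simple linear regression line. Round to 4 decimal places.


The slope is b1 = -2.0227.
Sample means are xbar = 12.1250 and ybar = -16.0000.
Intercept: b0 = -16.0000 - (-2.0227)(12.1250) = 8.5258.

8.5258


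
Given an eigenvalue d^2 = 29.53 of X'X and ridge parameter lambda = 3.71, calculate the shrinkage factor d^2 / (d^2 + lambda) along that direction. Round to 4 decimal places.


Compute the denominator: 29.53 + 3.71 = 33.2400.
Shrinkage factor = 29.53 / 33.2400 = 0.8884.

0.8884


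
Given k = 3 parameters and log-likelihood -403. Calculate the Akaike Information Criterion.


AIC = 2*3 - 2*(-403).
= 6 + 806 = 812.

812


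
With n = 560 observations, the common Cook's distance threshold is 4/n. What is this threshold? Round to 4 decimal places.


Using the rule of thumb:
Threshold = 4 / 560 = 0.0071.

0.0071


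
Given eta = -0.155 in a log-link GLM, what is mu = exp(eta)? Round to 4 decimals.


The inverse log link gives:
mu = exp(-0.155) = 0.8564.

0.8564


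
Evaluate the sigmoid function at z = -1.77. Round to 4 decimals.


Compute exp(1.7700) = 5.8709.
Sigmoid = 1 / (1 + 5.8709) = 1 / 6.8709 = 0.1455.

0.1455


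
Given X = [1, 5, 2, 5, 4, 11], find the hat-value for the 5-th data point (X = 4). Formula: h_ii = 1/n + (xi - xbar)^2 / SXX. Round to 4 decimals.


n = 6, xbar = 4.6667.
SXX = sum((xi - xbar)^2) = 61.3333.
h = 1/6 + (4 - 4.6667)^2 / 61.3333 = 0.1739.

0.1739


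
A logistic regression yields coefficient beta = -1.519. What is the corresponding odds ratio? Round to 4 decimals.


The odds ratio is computed as:
OR = e^(-1.519) = 0.2189.

0.2189


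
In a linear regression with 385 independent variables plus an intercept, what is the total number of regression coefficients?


Including the intercept, the model has 385 predictor coefficients + 1 intercept.
Total = 386.

386


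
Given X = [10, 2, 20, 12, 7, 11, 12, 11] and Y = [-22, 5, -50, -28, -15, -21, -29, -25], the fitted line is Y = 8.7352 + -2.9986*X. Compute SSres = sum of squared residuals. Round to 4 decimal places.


Predicted values from Y = 8.7352 + -2.9986*X.
Residuals: [-0.7492, 2.2620, 1.2368, -0.7520, -2.7450, 3.2494, -1.7520, -0.7506].
SSres = 29.4997.

29.4997


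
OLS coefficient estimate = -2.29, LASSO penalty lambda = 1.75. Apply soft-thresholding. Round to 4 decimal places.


Check: |-2.29| = 2.29 vs lambda = 1.75.
Since |beta| > lambda, coefficient = sign(beta)*(|beta| - lambda) = -0.5400.
Soft-thresholded coefficient = -0.5400.

-0.5400


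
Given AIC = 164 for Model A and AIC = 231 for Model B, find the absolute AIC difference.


|AIC_A - AIC_B| = |164 - 231| = 67.
Model A is preferred (lower AIC).

67


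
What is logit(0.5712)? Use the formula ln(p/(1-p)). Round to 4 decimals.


Compute the odds: 0.5712/0.4288 = 1.3321.
Take the natural log: ln(1.3321) = 0.2867.

0.2867


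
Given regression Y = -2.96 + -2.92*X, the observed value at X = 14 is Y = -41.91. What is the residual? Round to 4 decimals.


Compute yhat = -2.96 + (-2.92)(14) = -43.8400.
Residual = actual - predicted = -41.91 - -43.8400 = 1.9300.

1.9300


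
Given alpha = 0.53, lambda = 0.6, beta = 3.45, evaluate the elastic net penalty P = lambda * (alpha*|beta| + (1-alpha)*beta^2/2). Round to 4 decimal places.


alpha * |beta| = 0.53 * 3.45 = 1.8285.
(1-alpha) * beta^2/2 = 0.47 * 11.9025/2 = 2.7971.
Total = 0.6 * (1.8285 + 2.7971) = 2.7754.

2.7754


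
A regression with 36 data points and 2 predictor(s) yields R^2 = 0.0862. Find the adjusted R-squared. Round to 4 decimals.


Using the formula:
(1 - 0.0862) = 0.9138.
Multiply by 35/33: 0.9138 * 35 = 31.9830, then 31.9830 / 33 = 0.9692.
Adj R^2 = 1 - 0.9692 = 0.0308.

0.0308


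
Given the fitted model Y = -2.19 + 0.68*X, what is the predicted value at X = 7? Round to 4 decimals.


Predicted value:
Y = -2.19 + (0.68)(7) = -2.19 + 4.7600 = 2.5700.

2.5700


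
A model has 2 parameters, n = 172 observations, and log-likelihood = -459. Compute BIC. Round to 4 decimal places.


Compute k*ln(n) = 2*ln(172) = 2*5.147494 = 10.294988.
Then -2*loglik = 918.
BIC = 10.294988 + 918 = 928.294988, which rounds to 928.2950.

928.2950


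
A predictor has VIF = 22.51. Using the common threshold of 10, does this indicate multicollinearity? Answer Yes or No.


Check: VIF = 22.51 vs threshold = 10.
Since 22.51 >= 10, the answer is Yes.

Yes


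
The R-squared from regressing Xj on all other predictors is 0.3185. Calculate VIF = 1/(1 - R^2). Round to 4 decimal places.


VIF = 1 / (1 - 0.3185).
= 1 / 0.6815 = 1.4674.

1.4674


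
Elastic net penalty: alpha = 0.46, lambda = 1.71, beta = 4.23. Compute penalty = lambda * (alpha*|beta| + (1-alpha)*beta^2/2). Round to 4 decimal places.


alpha * |beta| = 0.46 * 4.23 = 1.9458.
(1-alpha) * beta^2/2 = 0.54 * 17.8929/2 = 4.8311.
Total = 1.71 * (1.9458 + 4.8311) = 11.5885.

11.5885


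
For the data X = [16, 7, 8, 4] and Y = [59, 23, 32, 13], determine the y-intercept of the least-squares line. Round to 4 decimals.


The slope is b1 = 3.8317.
Sample means are xbar = 8.7500 and ybar = 31.7500.
Intercept: b0 = 31.7500 - (3.8317)(8.7500) = -1.7778.

-1.7778


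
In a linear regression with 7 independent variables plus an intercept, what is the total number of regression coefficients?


Total coefficients = number of predictors + 1 (for the intercept).
= 7 + 1 = 8.

8


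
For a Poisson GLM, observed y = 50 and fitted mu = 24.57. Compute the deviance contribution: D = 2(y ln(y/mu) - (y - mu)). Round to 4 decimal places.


Compute y*ln(y/mu) = 50*ln(50/24.57) = 50*0.710497 = 35.524850.
y - mu = 25.43.
D = 2*(35.524850 - (25.43)) = 20.189700, which rounds to 20.1897.

20.1897


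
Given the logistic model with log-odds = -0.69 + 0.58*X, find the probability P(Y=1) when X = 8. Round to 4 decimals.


Compute z = -0.69 + (0.58)(8) = 3.9500.
exp(-z) = 0.0193.
P = 1/(1 + 0.0193) = 0.9811.

0.9811


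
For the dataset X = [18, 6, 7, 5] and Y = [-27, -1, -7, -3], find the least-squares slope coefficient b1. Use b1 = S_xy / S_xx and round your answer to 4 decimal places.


Calculate xbar = 9.0000, ybar = -9.5000.
S_xx = 110.0000, S_xy = -214.0000.
Using b1 = S_xy / S_xx = -214.0000 / 110.0000, we get b1 = -1.9455.

-1.9455


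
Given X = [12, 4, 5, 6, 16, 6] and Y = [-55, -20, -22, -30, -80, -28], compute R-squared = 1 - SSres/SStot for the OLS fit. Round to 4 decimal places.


The fitted line is Y = 1.2806 + -4.9527*X.
SSres = 21.0812, SStot = 2788.8333.
R^2 = 1 - SSres/SStot = 0.9924.

0.9924


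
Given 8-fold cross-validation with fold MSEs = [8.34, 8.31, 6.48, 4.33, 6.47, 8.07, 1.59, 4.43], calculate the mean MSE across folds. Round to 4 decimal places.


Add all fold MSEs: 48.0200.
Divide by k = 8: 48.0200/8 = 6.0025.

6.0025


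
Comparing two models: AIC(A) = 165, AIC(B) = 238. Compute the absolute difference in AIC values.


|AIC_A - AIC_B| = |165 - 238| = 73.
Model A is preferred (lower AIC).

73


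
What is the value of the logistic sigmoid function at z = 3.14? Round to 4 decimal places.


Compute exp(-3.1400) = 0.0433.
Sigmoid = 1 / (1 + 0.0433) = 1 / 1.0433 = 0.9585.

0.9585


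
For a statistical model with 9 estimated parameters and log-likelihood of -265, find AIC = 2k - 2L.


AIC = 2k - 2*loglik = 2(9) - 2(-265).
= 18 + 530 = 548.

548


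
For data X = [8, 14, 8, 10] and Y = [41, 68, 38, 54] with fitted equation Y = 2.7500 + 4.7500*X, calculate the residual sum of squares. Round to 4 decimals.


Compute predicted values, then residuals = yi - yhat_i.
Residuals: [0.2500, -1.2500, -2.7500, 3.7500].
SSres = sum(residual^2) = 23.2500.

23.2500


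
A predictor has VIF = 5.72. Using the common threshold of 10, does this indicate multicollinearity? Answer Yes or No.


The threshold is 10.
VIF = 5.72 is < 10.
Multicollinearity indication: No.

No


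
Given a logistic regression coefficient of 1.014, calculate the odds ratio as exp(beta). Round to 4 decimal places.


The odds ratio is computed as:
OR = e^(1.014) = 2.7566.

2.7566


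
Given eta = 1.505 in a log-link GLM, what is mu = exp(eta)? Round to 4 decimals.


Apply the inverse link:
mu = e^1.505 = 4.5042.

4.5042


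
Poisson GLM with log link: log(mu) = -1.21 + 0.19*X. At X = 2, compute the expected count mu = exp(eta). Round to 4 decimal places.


Compute eta = -1.21 + 0.19 * 2 = -0.8300.
Apply inverse link: mu = e^-0.8300 = 0.4360.

0.4360


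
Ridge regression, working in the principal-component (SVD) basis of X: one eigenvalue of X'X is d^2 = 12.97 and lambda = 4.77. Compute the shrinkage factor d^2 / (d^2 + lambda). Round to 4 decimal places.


Compute the denominator: 12.97 + 4.77 = 17.7400.
Shrinkage factor = 12.97 / 17.7400 = 0.7311.

0.7311


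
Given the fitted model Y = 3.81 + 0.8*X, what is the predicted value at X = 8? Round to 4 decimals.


Plug X = 8 into Y = 3.81 + 0.8*X:
Y = 3.81 + 6.4000 = 10.2100.

10.2100


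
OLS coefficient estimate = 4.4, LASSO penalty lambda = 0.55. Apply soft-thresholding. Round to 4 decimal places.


|beta_OLS| = 4.4.
lambda = 0.55.
Since |beta| > lambda, coefficient = sign(beta)*(|beta| - lambda) = 3.8500.
Result = 3.8500.

3.8500


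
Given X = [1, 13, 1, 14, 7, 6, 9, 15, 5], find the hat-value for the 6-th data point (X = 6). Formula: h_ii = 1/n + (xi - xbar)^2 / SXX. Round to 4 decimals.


n = 9, xbar = 7.8889.
SXX = sum((xi - xbar)^2) = 222.8889.
h = 1/9 + (6 - 7.8889)^2 / 222.8889 = 0.1271.

0.1271


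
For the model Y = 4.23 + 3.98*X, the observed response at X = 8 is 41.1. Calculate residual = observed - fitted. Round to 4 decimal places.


Fitted value at X = 8 is yhat = 4.23 + 3.98*8 = 36.0700.
Residual = 41.1 - 36.0700 = 5.0300.

5.0300


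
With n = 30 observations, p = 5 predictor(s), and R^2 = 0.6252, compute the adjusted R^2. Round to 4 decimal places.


Using the formula:
(1 - 0.6252) = 0.3748.
Multiply by 29/24: 0.3748 * 29 = 10.8692, then 10.8692 / 24 = 0.4529.
Adj R^2 = 1 - 0.4529 = 0.5471.

0.5471


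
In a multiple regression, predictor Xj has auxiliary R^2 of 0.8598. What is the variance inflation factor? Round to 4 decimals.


Using VIF = 1/(1 - R^2_j):
1 - 0.8598 = 0.1402.
VIF = 7.1327.

7.1327


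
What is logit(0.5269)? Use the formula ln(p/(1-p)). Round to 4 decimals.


The odds are p/(1-p) = 0.5269 / 0.4731 = 1.1137.
logit(p) = ln(1.1137) = 0.1077.

0.1077


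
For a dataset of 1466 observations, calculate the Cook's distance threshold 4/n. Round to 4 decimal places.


The threshold is 4/n.
4/1466 = 0.0027.

0.0027


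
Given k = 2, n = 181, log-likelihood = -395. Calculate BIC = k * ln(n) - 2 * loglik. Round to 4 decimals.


Compute k*ln(n) = 2*ln(181) = 2*5.198497 = 10.396994.
Then -2*loglik = 790.
BIC = 10.396994 + 790 = 800.396994, which rounds to 800.3970.

800.3970


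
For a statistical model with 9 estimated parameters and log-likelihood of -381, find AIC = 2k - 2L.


AIC = 2*9 - 2*(-381).
= 18 + 762 = 780.

780


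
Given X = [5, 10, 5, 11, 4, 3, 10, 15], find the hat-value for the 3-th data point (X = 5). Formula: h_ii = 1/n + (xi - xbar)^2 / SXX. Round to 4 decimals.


n = 8, xbar = 7.8750.
SXX = sum((xi - xbar)^2) = 124.8750.
h = 1/8 + (5 - 7.8750)^2 / 124.8750 = 0.1912.

0.1912


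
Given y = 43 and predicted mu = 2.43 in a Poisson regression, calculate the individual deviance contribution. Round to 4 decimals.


First: ln(43/2.43) = 2.873309.
Then: 43 * 2.873309 = 123.552287.
y - mu = 43 - 2.43 = 40.57.
D = 2(123.552287 - 40.57) = 165.964574, which rounds to 165.9646.

165.9646


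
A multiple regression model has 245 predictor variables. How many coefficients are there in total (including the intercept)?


Each predictor gets one coefficient, plus one intercept.
Total parameters = 245 + 1 = 246.

246


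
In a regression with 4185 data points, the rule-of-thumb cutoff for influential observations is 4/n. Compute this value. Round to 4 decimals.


Cook's distance cutoff = 4/n = 4/4185.
= 0.0010.

0.0010


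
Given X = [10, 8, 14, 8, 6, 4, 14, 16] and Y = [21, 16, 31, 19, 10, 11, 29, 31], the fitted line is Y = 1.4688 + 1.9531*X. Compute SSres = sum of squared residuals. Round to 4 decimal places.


Predicted values from Y = 1.4688 + 1.9531*X.
Residuals: [0.0002, -1.0936, 2.1878, 1.9064, -3.1874, 1.7188, 0.1878, -1.7184].
SSres = 25.7188.

25.7188


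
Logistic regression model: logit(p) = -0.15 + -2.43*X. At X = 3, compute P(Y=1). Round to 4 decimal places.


Compute z = -0.15 + (-2.43)(3) = -7.4400.
exp(-z) = 1702.7502.
P = 1/(1 + 1702.7502) = 0.0006.

0.0006


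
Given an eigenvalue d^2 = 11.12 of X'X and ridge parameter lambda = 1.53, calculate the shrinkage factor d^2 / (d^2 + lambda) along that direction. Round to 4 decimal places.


d^2 + lambda = 11.12 + 1.53 = 12.6500.
Shrinkage factor = 11.12/12.6500 = 0.8791.

0.8791


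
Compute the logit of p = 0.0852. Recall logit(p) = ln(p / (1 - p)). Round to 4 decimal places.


The odds are p/(1-p) = 0.0852 / 0.9148 = 0.0931.
logit(p) = ln(0.0931) = -2.3737.

-2.3737


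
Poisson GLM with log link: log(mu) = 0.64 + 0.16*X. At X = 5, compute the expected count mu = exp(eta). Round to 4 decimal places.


eta = 0.64 + 0.16 * 5 = 1.4400.
mu = exp(1.4400) = 4.2207.

4.2207


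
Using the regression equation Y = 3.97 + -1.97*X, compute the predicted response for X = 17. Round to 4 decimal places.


Predicted value:
Y = 3.97 + (-1.97)(17) = 3.97 + -33.4900 = -29.5200.

-29.5200


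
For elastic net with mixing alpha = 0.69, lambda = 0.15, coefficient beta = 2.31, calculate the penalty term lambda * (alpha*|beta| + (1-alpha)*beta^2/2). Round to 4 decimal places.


Compute:
L1 = 0.69 * 2.31 = 1.5939.
L2 = 0.31 * 2.31^2 / 2 = 0.8271.
Penalty = 0.15 * (1.5939 + 0.8271) = 0.3631.

0.3631


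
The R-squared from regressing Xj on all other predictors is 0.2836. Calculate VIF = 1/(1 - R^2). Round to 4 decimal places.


Denominator: 1 - 0.2836 = 0.7164.
VIF = 1 / 0.7164 = 1.3959.

1.3959


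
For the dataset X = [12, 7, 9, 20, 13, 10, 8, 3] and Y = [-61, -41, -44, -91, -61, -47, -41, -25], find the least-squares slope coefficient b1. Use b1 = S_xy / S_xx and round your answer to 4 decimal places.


Calculate xbar = 10.2500, ybar = -51.3750.
S_xx = 175.5000, S_xy = -688.2500.
Using b1 = S_xy / S_xx = -688.2500 / 175.5000, we get b1 = -3.9217.

-3.9217


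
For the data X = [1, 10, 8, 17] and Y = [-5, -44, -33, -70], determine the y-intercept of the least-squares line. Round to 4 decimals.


The slope is b1 = -4.0846.
Sample means are xbar = 9.0000 and ybar = -38.0000.
Intercept: b0 = -38.0000 - (-4.0846)(9.0000) = -1.2385.

-1.2385


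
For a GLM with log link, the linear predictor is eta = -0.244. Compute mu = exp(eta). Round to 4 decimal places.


The inverse log link gives:
mu = exp(-0.244) = 0.7835.

0.7835


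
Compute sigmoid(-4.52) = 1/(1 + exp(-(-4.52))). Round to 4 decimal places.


First, exp(4.5200) = 91.8356.
Then sigma(z) = 1/(1 + 91.8356) = 0.0108.

0.0108


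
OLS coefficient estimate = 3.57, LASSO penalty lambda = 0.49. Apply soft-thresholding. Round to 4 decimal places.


Absolute value: |3.57| = 3.57.
Compare to lambda = 0.49.
Since |beta| > lambda, coefficient = sign(beta)*(|beta| - lambda) = 3.0800.

3.0800


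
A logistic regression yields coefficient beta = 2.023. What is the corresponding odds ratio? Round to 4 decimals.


exp(2.023) = 7.5610.
So the odds ratio is 7.5610.

7.5610


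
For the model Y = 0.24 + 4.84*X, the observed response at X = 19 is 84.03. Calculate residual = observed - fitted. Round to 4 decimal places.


Fitted value at X = 19 is yhat = 0.24 + 4.84*19 = 92.2000.
Residual = 84.03 - 92.2000 = -8.1700.

-8.1700


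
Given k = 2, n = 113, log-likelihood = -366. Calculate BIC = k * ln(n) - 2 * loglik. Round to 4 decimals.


ln(113) = 4.727388.
k * ln(n) = 2 * 4.727388 = 9.454776.
-2L = 732.
BIC = 9.454776 + 732 = 741.454776, which rounds to 741.4548.

741.4548


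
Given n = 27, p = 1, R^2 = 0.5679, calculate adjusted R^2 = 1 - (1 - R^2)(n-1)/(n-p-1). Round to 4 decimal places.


Plug in: Adj R^2 = 1 - (1 - 0.5679) * 26/25.
= 1 - 0.4321 * 26/25
= 1 - 11.2346 / 25
= 1 - 0.4494 = 0.5506.

0.5506


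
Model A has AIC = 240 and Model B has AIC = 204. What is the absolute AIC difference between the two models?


Absolute difference = |240 - 204| = 36.
The model with lower AIC (B) is preferred.

36


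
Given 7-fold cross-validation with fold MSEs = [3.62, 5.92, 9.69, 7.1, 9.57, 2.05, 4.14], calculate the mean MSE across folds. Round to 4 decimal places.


Total MSE across folds = 42.0900.
CV-MSE = 42.0900/7 = 6.0129.

6.0129


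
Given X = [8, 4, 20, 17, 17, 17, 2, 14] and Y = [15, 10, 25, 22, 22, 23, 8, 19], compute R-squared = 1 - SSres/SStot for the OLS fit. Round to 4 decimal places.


The fitted line is Y = 6.5045 + 0.9289*X.
SSres = 2.2493, SStot = 280.0000.
R^2 = 1 - SSres/SStot = 0.9920.

0.9920


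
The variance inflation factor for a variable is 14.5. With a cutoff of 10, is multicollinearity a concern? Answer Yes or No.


The threshold is 10.
VIF = 14.5 is >= 10.
Multicollinearity indication: Yes.

Yes


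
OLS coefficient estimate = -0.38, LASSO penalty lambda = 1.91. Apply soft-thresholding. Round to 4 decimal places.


|beta_OLS| = 0.38.
lambda = 1.91.
Since |beta| <= lambda, the coefficient is set to 0.
Result = 0.0000.

0.0000


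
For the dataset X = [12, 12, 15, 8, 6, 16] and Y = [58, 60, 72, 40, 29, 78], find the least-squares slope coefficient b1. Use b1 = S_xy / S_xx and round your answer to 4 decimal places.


The sample means are xbar = 11.5000 and ybar = 56.1667.
Compute S_xx = 75.5000 and S_xy = 362.5000.
Slope b1 = S_xy / S_xx = 362.5000 / 75.5000 = 4.8013.

4.8013


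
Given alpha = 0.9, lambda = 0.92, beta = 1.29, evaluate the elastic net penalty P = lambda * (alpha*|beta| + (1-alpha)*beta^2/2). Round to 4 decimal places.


L1 component = 0.9 * |1.29| = 1.1610.
L2 component = 0.1 * 1.29^2 / 2 = 0.0832.
Penalty = 0.92 * (1.1610 + 0.0832) = 0.92 * 1.2442 = 1.1447.

1.1447


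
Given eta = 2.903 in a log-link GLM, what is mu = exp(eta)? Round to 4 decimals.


The inverse log link gives:
mu = exp(2.903) = 18.2287.

18.2287


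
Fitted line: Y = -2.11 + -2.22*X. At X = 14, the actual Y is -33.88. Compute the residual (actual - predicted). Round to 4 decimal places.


Fitted value at X = 14 is yhat = -2.11 + -2.22*14 = -33.1900.
Residual = -33.88 - -33.1900 = -0.6900.

-0.6900


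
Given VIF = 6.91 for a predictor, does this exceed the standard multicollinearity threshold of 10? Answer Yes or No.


Compare VIF = 6.91 to the threshold of 10.
6.91 < 10, so the answer is No.

No


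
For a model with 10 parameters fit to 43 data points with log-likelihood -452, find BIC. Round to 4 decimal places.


k * ln(n) = 10 * ln(43) = 10 * 3.761200 = 37.612000.
-2 * loglik = -2 * (-452) = 904.
BIC = 37.612000 + 904 = 941.612000, which rounds to 941.6120.

941.6120


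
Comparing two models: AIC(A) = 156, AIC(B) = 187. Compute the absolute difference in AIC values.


Absolute difference = |156 - 187| = 31.
The model with lower AIC (A) is preferred.

31


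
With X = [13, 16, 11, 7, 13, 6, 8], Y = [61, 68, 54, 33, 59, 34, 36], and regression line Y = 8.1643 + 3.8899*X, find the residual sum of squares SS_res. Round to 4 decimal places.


Compute predicted values, then residuals = yi - yhat_i.
Residuals: [2.2670, -2.4027, 3.0468, -2.3936, 0.2670, 2.4963, -3.2835].
SSres = sum(residual^2) = 43.0087.

43.0087


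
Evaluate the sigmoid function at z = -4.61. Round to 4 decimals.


First, exp(4.6100) = 100.4841.
Then sigma(z) = 1/(1 + 100.4841) = 0.0099.

0.0099


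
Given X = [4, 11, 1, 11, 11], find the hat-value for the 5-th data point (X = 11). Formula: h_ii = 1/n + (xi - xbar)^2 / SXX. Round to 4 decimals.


Mean of X: xbar = 7.6000.
SXX = 91.2000.
For X = 11: h = 1/5 + (11 - 7.6000)^2/91.2000 = 0.3268.

0.3268


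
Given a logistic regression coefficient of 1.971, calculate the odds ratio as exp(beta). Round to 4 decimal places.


exp(1.971) = 7.1779.
So the odds ratio is 7.1779.

7.1779


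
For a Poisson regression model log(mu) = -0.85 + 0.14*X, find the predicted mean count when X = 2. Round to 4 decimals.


Compute eta = -0.85 + 0.14 * 2 = -0.5700.
Apply inverse link: mu = e^-0.5700 = 0.5655.

0.5655


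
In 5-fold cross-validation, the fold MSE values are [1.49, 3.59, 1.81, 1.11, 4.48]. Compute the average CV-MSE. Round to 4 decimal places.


Total MSE across folds = 12.4800.
CV-MSE = 12.4800/5 = 2.4960.

2.4960


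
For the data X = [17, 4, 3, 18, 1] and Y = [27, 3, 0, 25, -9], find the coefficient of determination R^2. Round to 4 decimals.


Fit the OLS line: b0 = -7.2972, b1 = 1.9183.
SSres = 30.2021.
SStot = 1020.8000.
R^2 = 1 - 30.2021/1020.8000 = 0.9704.

0.9704


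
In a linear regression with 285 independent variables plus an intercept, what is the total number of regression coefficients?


Including the intercept, the model has 285 predictor coefficients + 1 intercept.
Total = 286.

286


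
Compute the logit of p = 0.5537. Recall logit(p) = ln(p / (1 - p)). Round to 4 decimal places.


Compute the odds: 0.5537/0.4463 = 1.2406.
Take the natural log: ln(1.2406) = 0.2156.

0.2156


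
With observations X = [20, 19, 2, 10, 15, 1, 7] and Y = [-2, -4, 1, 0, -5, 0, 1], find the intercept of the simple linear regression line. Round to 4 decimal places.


Compute b1 = -0.2428 from the OLS formula.
With xbar = 10.5714 and ybar = -1.2857, the intercept is:
b0 = -1.2857 - -0.2428 * 10.5714 = 1.2812.

1.2812


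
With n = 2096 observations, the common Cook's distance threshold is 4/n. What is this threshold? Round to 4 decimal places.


Using the rule of thumb:
Threshold = 4 / 2096 = 0.0019.

0.0019


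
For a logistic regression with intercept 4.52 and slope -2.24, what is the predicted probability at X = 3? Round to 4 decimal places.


Linear predictor: z = 4.52 + -2.24 * 3 = -2.2000.
P = 1/(1 + exp(2.2000)) = 1/(1 + 9.0250) = 0.0998.

0.0998


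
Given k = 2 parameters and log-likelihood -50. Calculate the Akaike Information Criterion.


AIC = 2*2 - 2*(-50).
= 4 + 100 = 104.

104


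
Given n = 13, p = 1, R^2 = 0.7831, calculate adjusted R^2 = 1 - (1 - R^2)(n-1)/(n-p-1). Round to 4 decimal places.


Plug in: Adj R^2 = 1 - (1 - 0.7831) * 12/11.
= 1 - 0.2169 * 12/11
= 1 - 2.6028 / 11
= 1 - 0.2366 = 0.7634.

0.7634


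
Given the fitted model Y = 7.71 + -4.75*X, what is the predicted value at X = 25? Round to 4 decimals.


Substitute X = 25 into the equation:
Y = 7.71 + -4.75 * 25 = 7.71 + -118.7500 = -111.0400.

-111.0400


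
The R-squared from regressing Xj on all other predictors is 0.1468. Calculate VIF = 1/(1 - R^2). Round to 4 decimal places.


Using VIF = 1/(1 - R^2_j):
1 - 0.1468 = 0.8532.
VIF = 1.1721.

1.1721


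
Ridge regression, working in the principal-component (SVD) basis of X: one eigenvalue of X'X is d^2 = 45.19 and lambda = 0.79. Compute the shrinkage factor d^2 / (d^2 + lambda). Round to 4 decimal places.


Compute the denominator: 45.19 + 0.79 = 45.9800.
Shrinkage factor = 45.19 / 45.9800 = 0.9828.

0.9828


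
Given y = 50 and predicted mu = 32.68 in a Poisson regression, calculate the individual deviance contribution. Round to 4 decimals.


y/mu = 50/32.68 = 1.529988 (approx.), and ln(50/32.68) = 0.425260.
y * ln(y/mu) = 50 * 0.425260 = 21.263000.
y - mu = 17.32.
D = 2 * (21.263000 - 17.32) = 7.886000, which rounds to 7.8860.

7.8860


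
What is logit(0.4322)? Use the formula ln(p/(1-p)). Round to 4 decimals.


Compute the odds: 0.4322/0.5678 = 0.7612.
Take the natural log: ln(0.7612) = -0.2729.

-0.2729


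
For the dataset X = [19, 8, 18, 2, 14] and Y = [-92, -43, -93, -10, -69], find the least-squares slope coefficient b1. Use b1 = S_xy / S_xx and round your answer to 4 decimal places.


The sample means are xbar = 12.2000 and ybar = -61.4000.
Compute S_xx = 204.8000 and S_xy = -1006.6000.
Slope b1 = S_xy / S_xx = -1006.6000 / 204.8000 = -4.9150.

-4.9150


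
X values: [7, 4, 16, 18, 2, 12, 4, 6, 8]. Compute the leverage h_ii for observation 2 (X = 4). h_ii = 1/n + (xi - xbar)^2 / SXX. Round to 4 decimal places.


Mean of X: xbar = 8.5556.
SXX = 250.2222.
For X = 4: h = 1/9 + (4 - 8.5556)^2/250.2222 = 0.1940.

0.1940
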